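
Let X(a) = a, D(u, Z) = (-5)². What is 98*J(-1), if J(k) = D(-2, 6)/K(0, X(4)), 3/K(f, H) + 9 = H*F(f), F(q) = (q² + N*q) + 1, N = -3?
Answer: -12250/3 ≈ -4083.3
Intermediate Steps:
F(q) = 1 + q² - 3*q (F(q) = (q² - 3*q) + 1 = 1 + q² - 3*q)
D(u, Z) = 25
K(f, H) = 3/(-9 + H*(1 + f² - 3*f))
J(k) = -125/3 (J(k) = 25/((3/(-9 + 4*(1 + 0² - 3*0)))) = 25/((3/(-9 + 4*(1 + 0 + 0)))) = 25/((3/(-9 + 4*1))) = 25/((3/(-9 + 4))) = 25/((3/(-5))) = 25/((3*(-⅕))) = 25/(-⅗) = 25*(-5/3) = -125/3)
98*J(-1) = 98*(-125/3) = -12250/3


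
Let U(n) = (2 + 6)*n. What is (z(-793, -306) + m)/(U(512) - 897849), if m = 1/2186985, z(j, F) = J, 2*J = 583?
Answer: -1275012257/3909248809410 ≈ -0.00032615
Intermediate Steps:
J = 583/2 (J = (½)*583 = 583/2 ≈ 291.50)
z(j, F) = 583/2
U(n) = 8*n
m = 1/2186985 ≈ 4.5725e-7
(z(-793, -306) + m)/(U(512) - 897849) = (583/2 + 1/2186985)/(8*512 - 897849) = 1275012257/(4373970*(4096 - 897849)) = (1275012257/4373970)/(-893753) = (1275012257/4373970)*(-1/893753) = -1275012257/3909248809410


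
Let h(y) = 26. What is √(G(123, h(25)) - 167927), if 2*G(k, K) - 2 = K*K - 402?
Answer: I*√167789 ≈ 409.62*I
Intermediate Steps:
G(k, K) = -200 + K²/2 (G(k, K) = 1 + (K*K - 402)/2 = 1 + (K² - 402)/2 = 1 + (-402 + K²)/2 = 1 + (-201 + K²/2) = -200 + K²/2)
√(G(123, h(25)) - 167927) = √((-200 + (½)*26²) - 167927) = √((-200 + (½)*676) - 167927) = √((-200 + 338) - 167927) = √(138 - 167927) = √(-167789) = I*√167789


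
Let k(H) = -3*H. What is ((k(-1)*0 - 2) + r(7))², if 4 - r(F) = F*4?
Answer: 676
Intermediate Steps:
r(F) = 4 - 4*F (r(F) = 4 - F*4 = 4 - 4*F)
((k(-1)*0 - 2) + r(7))² = ((-3*(-1)*0 - 2) + (4 - 4*7))² = ((3*0 - 2) + (4 - 28))² = ((0 - 2) - 24)² = (-2 - 24)² = (-26)² = 676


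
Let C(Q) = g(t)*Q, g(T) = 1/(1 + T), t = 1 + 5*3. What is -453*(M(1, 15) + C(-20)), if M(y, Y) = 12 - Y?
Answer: 32163/17 ≈ 1891.9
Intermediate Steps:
t = 16 (t = 1 + 15 = 16)
C(Q) = Q/17 (C(Q) = Q/(1 + 16) = Q/17)
-453*(M(1, 15) + C(-20)) = -453*((12 - 1*15) + (1/17)*(-20)) = -453*((12 - 15) - 20/17) = -453*(-3 - 20/17) = -453*(-71/17) = 32163/17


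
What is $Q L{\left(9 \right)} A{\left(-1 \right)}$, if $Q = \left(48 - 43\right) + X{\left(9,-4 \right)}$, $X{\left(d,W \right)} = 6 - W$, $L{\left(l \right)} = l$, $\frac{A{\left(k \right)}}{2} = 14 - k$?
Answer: $4050$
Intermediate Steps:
$A{\left(k \right)} = 28 - 2 k$ ($A{\left(k \right)} = 2 \left(14 - k\right) = 28 - 2 k$)
$Q = 15$ ($Q = \left(48 - 43\right) + \left(6 - -4\right) = 5 + \left(6 + 4\right) = 5 + 10 = 15$)
$Q L{\left(9 \right)} A{\left(-1 \right)} = 15 \cdot 9 \left(28 - -2\right) = 135 \left(28 + 2\right) = 135 \cdot 30 = 4050$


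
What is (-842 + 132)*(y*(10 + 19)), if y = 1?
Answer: -20590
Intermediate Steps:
(-842 + 132)*(y*(10 + 19)) = (-842 + 132)*(1*(10 + 19)) = -710*29 = -20590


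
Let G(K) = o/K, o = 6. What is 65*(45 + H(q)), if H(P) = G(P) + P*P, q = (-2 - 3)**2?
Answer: 217828/5 ≈ 43566.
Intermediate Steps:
G(K) = 6/K
q = 25 (q = (-5)**2 = 25)
H(P) = P**2 + 6/P (H(P) = 6/P + P*P = 6/P + P**2 = P**2 + 6/P)
65*(45 + H(q)) = 65*(45 + (6 + 25**3)/25) = 65*(45 + (6 + 15625)/25) = 65*(45 + (1/25)*15631) = 65*(45 + 15631/25) = 65*(16756/25) = 217828/5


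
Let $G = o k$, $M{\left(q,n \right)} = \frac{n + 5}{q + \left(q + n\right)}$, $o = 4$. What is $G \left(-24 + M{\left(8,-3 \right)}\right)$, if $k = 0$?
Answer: $0$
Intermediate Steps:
$M{\left(q,n \right)} = \frac{5 + n}{n + 2 q}$ ($M{\left(q,n \right)} = \frac{5 + n}{q + \left(n + q\right)} = \frac{5 + n}{n + 2 q}$)
$G = 0$ ($G = 4 \cdot 0 = 0$)
$G \left(-24 + M{\left(8,-3 \right)}\right) = 0 \left(-24 + \frac{5 - 3}{-3 + 2 \cdot 8}\right) = 0 \left(-24 + \frac{1}{-3 + 16} \cdot 2\right) = 0 \left(-24 + \frac{1}{13} \cdot 2\right) = 0 \left(-24 + \frac{2}{13}\right) = 0 \left(- \frac{310}{13}\right) = 0$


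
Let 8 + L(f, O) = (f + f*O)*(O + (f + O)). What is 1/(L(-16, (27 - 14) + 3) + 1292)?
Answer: -1/3068 ≈ -0.00032595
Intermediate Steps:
L(f, O) = -8 + (f + 2*O)*(f + O*f) (L(f, O) = -8 + (f + f*O)*(O + (f + O)) = -8 + (f + O*f)*(O + (O + f)) = -8 + (f + O*f)*(f + 2*O) = -8 + (f + 2*O)*(f + O*f))
1/(L(-16, (27 - 14) + 3) + 1292) = 1/((-8 + (-16)**2 + ((27 - 14) + 3)*(-16)**2 + 2*((27 - 14) + 3)*(-16) + 2*(-16)*((27 - 14) + 3)**2) + 1292) = 1/((-8 + 256 + (13 + 3)*256 + 2*(13 + 3)*(-16) + 2*(-16)*(13 + 3)**2) + 1292) = 1/((-8 + 256 + 16*256 + 2*16*(-16) + 2*(-16)*16**2) + 1292) = 1/((-8 + 256 + 4096 - 512 + 2*(-16)*256) + 1292) = 1/((-8 + 256 + 4096 - 512 - 8192) + 1292) = 1/(-4360 + 1292) = 1/(-3068) = -1/3068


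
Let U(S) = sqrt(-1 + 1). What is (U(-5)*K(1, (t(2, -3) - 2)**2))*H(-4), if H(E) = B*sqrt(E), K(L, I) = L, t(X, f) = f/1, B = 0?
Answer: 0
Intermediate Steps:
t(X, f) = f (t(X, f) = f*1 = f)
U(S) = 0 (U(S) = sqrt(0) = 0)
H(E) = 0 (H(E) = 0*sqrt(E) = 0)
(U(-5)*K(1, (t(2, -3) - 2)**2))*H(-4) = (0*1)*0 = 0*0 = 0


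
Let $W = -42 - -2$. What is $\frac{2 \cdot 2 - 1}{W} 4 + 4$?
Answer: $\frac{37}{10} \approx 3.7$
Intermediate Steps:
$W = -40$ ($W = -42 + 2 = -40$)
$\frac{2 \cdot 2 - 1}{W} 4 + 4 = \frac{2 \cdot 2 - 1}{-40} \cdot 4 + 4 = \left(4 - 1\right) \left(- \frac{1}{40}\right) 4 + 4 = 3 \left(- \frac{1}{40}\right) 4 + 4 = \left(- \frac{3}{40}\right) 4 + 4 = - \frac{3}{10} + 4 = \frac{37}{10}$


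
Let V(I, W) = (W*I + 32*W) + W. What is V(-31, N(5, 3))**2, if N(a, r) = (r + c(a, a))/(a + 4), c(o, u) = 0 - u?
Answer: 16/81 ≈ 0.19753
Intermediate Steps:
c(o, u) = -u
N(a, r) = (r - a)/(4 + a) (N(a, r) = (r - a)/(a + 4) = (r - a)/(4 + a))
V(I, W) = 33*W + I*W (V(I, W) = (I*W + 32*W) + W = (32*W + I*W) + W = 33*W + I*W)
V(-31, N(5, 3))**2 = (((3 - 1*5)/(4 + 5))*(33 - 31))**2 = (((3 - 5)/9)*2)**2 = (((1/9)*(-2))*2)**2 = (-2/9*2)**2 = (-4/9)**2 = 16/81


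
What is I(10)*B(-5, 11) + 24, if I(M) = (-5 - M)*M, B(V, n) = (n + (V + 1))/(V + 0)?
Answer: 234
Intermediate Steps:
B(V, n) = (1 + V + n)/V (B(V, n) = (n + (1 + V))/V = (1 + V + n)/V)
I(M) = M*(-5 - M)
I(10)*B(-5, 11) + 24 = (-1*10*(5 + 10))*((1 - 5 + 11)/(-5)) + 24 = (-1*10*15)*(-⅕*7) + 24 = -150*(-7/5) + 24 = 210 + 24 = 234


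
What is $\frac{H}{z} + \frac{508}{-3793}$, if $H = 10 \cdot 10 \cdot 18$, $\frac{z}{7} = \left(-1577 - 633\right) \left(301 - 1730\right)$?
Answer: $- \frac{1122334064}{8385044759} \approx -0.13385$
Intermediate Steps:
$z = 22106630$ ($z = 7 \left(-1577 - 633\right) \left(301 - 1730\right) = 7 \left(\left(-2210\right) \left(-1429\right)\right) = 7 \cdot 3158090 = 22106630$)
$H = 1800$ ($H = 100 \cdot 18 = 1800$)
$\frac{H}{z} + \frac{508}{-3793} = \frac{1800}{22106630} + \frac{508}{-3793} = 1800 \cdot \frac{1}{22106630} + 508 \left(- \frac{1}{3793}\right) = \frac{180}{2210663} - \frac{508}{3793} = - \frac{1122334064}{8385044759}$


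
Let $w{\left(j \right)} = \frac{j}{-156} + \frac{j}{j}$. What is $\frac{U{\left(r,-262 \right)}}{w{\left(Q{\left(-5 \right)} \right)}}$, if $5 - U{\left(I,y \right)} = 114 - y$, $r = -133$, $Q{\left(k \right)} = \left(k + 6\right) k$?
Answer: $- \frac{8268}{23} \approx -359.48$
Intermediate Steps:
$Q{\left(k \right)} = k \left(6 + k\right)$ ($Q{\left(k \right)} = \left(6 + k\right) k = k \left(6 + k\right)$)
$U{\left(I,y \right)} = -109 + y$ ($U{\left(I,y \right)} = 5 - \left(114 - y\right) = 5 + \left(-114 + y\right) = -109 + y$)
$w{\left(j \right)} = 1 - \frac{j}{156}$ ($w{\left(j \right)} = j \left(- \frac{1}{156}\right) + 1 = - \frac{j}{156} + 1 = 1 - \frac{j}{156}$)
$\frac{U{\left(r,-262 \right)}}{w{\left(Q{\left(-5 \right)} \right)}} = \frac{-109 - 262}{1 - \frac{\left(-5\right) \left(6 - 5\right)}{156}} = - \frac{371}{1 - \frac{\left(-5\right) 1}{156}} = - \frac{371}{1 - - \frac{5}{156}} = - \frac{371}{1 + \frac{5}{156}} = - \frac{371}{\frac{161}{156}} = \left(-371\right) \frac{156}{161} = - \frac{8268}{23}$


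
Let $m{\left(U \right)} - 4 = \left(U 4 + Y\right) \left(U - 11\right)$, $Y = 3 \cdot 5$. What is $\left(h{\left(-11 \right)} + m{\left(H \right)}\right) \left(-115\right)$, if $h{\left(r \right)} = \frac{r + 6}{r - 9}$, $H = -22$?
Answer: $- \frac{1110095}{4} \approx -2.7752 \cdot 10^{5}$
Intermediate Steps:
$Y = 15$
$m{\left(U \right)} = 4 + \left(-11 + U\right) \left(15 + 4 U\right)$ ($m{\left(U \right)} = 4 + \left(U 4 + 15\right) \left(U - 11\right) = 4 + \left(4 U + 15\right) \left(-11 + U\right) = 4 + \left(15 + 4 U\right) \left(-11 + U\right) = 4 + \left(-11 + U\right) \left(15 + 4 U\right)$)
$h{\left(r \right)} = \frac{6 + r}{-9 + r}$
$\left(h{\left(-11 \right)} + m{\left(H \right)}\right) \left(-115\right) = \left(\frac{6 - 11}{-9 - 11} - \left(-477 - 1936\right)\right) \left(-115\right) = \left(\frac{1}{-20} \left(-5\right) + \left(-161 + 638 + 4 \cdot 484\right)\right) \left(-115\right) = \left(\left(- \frac{1}{20}\right) \left(-5\right) + \left(-161 + 638 + 1936\right)\right) \left(-115\right) = \left(\frac{1}{4} + 2413\right) \left(-115\right) = \frac{9653}{4} \left(-115\right) = - \frac{1110095}{4}$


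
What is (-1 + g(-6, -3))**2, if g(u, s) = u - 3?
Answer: 100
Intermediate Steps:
g(u, s) = -3 + u
(-1 + g(-6, -3))**2 = (-1 + (-3 - 6))**2 = (-1 - 9)**2 = (-10)**2 = 100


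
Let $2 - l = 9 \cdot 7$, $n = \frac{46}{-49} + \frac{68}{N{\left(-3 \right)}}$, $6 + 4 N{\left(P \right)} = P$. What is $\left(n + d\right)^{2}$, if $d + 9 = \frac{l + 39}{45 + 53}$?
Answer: $\frac{317196100}{194481} \approx 1631.0$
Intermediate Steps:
$N{\left(P \right)} = - \frac{3}{2} + \frac{P}{4}$
$n = - \frac{13742}{441}$ ($n = \frac{46}{-49} + \frac{68}{- \frac{3}{2} + \frac{1}{4} \left(-3\right)} = 46 \left(- \frac{1}{49}\right) + \frac{68}{- \frac{3}{2} - \frac{3}{4}} = - \frac{46}{49} + \frac{68}{- \frac{9}{4}} = - \frac{46}{49} + 68 \left(- \frac{4}{9}\right) = - \frac{46}{49} - \frac{272}{9} = - \frac{13742}{441} \approx -31.161$)
$l = -61$ ($l = 2 - 9 \cdot 7 = 2 - 63 = -61$)
$d = - \frac{452}{49}$ ($d = -9 + \frac{-61 + 39}{45 + 53} = -9 - \frac{22}{98} = -9 - \frac{11}{49} = - \frac{452}{49} \approx -9.2245$)
$\left(n + d\right)^{2} = \left(- \frac{13742}{441} - \frac{452}{49}\right)^{2} = \left(- \frac{17810}{441}\right)^{2} = \frac{317196100}{194481}$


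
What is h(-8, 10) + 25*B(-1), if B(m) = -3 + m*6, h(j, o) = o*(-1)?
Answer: -235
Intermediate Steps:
h(j, o) = -o
B(m) = -3 + 6*m
h(-8, 10) + 25*B(-1) = -1*10 + 25*(-3 + 6*(-1)) = -10 + 25*(-3 - 6) = -10 + 25*(-9) = -10 - 225 = -235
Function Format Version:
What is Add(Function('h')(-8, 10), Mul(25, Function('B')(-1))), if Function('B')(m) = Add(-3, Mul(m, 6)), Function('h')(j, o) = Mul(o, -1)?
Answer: -235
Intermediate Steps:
Function('h')(j, o) = Mul(-1, o)
Function('B')(m) = Add(-3, Mul(6, m))
Add(Function('h')(-8, 10), Mul(25, Function('B')(-1))) = Add(Mul(-1, 10), Mul(25, Add(-3, Mul(6, -1)))) = Add(-10, Mul(25, Add(-3, -6))) = Add(-10, Mul(25, -9)) = Add(-10, -225) = -235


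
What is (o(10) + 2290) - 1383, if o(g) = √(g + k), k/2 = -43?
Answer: 907 + 2*I*√19 ≈ 907.0 + 8.7178*I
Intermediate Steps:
k = -86 (k = 2*(-43) = -86)
o(g) = √(-86 + g) (o(g) = √(g - 86) = √(-86 + g))
(o(10) + 2290) - 1383 = (√(-86 + 10) + 2290) - 1383 = (√(-76) + 2290) - 1383 = (2*I*√19 + 2290) - 1383 = (2290 + 2*I*√19) - 1383 = 907 + 2*I*√19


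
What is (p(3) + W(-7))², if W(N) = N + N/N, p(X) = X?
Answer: 9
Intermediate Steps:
W(N) = 1 + N (W(N) = N + 1 = 1 + N)
(p(3) + W(-7))² = (3 + (1 - 7))² = (3 - 6)² = (-3)² = 9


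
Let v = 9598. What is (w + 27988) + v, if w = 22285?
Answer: 59871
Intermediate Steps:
(w + 27988) + v = (22285 + 27988) + 9598 = 50273 + 9598 = 59871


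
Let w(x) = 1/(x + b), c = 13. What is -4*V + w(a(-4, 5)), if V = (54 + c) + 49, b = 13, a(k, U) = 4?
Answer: -7887/17 ≈ -463.94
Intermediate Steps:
V = 116 (V = (54 + 13) + 49 = 67 + 49 = 116)
w(x) = 1/(13 + x) (w(x) = 1/(x + 13) = 1/(13 + x))
-4*V + w(a(-4, 5)) = -4*116 + 1/(13 + 4) = -464 + 1/17 = -7887/17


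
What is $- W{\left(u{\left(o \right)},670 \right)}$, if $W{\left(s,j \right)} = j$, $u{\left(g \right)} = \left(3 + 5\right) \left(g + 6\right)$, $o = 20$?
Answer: $-670$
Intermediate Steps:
$u{\left(g \right)} = 48 + 8 g$ ($u{\left(g \right)} = 8 \left(6 + g\right) = 48 + 8 g$)
$- W{\left(u{\left(o \right)},670 \right)} = \left(-1\right) 670 = -670$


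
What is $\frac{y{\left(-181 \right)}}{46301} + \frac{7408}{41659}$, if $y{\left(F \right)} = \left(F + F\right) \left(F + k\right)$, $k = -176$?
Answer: $\frac{5726757014}{1928853359} \approx 2.969$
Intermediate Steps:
$y{\left(F \right)} = 2 F \left(-176 + F\right)$ ($y{\left(F \right)} = \left(F + F\right) \left(F - 176\right) = 2 F \left(-176 + F\right)$)
$\frac{y{\left(-181 \right)}}{46301} + \frac{7408}{41659} = \frac{2 \left(-181\right) \left(-176 - 181\right)}{46301} + \frac{7408}{41659} = 2 \left(-181\right) \left(-357\right) \frac{1}{46301} + 7408 \cdot \frac{1}{41659} = 129234 \cdot \frac{1}{46301} + \frac{7408}{41659} = \frac{129234}{46301} + \frac{7408}{41659} = \frac{5726757014}{1928853359}$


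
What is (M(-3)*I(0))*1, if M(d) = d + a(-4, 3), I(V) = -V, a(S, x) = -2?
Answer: 0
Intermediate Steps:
M(d) = -2 + d (M(d) = d - 2 = -2 + d)
(M(-3)*I(0))*1 = ((-2 - 3)*(-1*0))*1 = -5*0*1 = 0*1 = 0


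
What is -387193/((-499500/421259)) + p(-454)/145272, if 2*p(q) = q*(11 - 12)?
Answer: 1974591946107497/6046947000 ≈ 3.2654e+5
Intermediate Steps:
p(q) = -q/2 (p(q) = (q*(11 - 12))/2 = (q*(-1))/2 = (-q)/2 = -q/2)
-387193/((-499500/421259)) + p(-454)/145272 = -387193/((-499500/421259)) - 1/2*(-454)/145272 = -387193/((-499500*1/421259)) + 227*(1/145272) = -387193/(-499500/421259) + 227/145272 = -387193*(-421259/499500) + 227/145272 = 163108535987/499500 + 227/145272 = 1974591946107497/6046947000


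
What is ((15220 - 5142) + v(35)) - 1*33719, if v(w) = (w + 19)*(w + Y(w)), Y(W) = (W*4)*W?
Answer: 242849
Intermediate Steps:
Y(W) = 4*W² (Y(W) = (4*W)*W = 4*W²)
v(w) = (19 + w)*(w + 4*w²) (v(w) = (w + 19)*(w + 4*w²) = (19 + w)*(w + 4*w²))
((15220 - 5142) + v(35)) - 1*33719 = ((15220 - 5142) + 35*(19 + 4*35² + 77*35)) - 1*33719 = (10078 + 35*(19 + 4*1225 + 2695)) - 33719 = (10078 + 35*(19 + 4900 + 2695)) - 33719 = (10078 + 35*7614) - 33719 = (10078 + 266490) - 33719 = 276568 - 33719 = 242849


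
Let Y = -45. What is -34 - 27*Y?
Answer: 1181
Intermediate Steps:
-34 - 27*Y = -34 - 27*(-45) = -34 + 1215 = 1181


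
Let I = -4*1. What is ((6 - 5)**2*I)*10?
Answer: -40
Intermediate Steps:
I = -4
((6 - 5)**2*I)*10 = ((6 - 5)**2*(-4))*10 = (1**2*(-4))*10 = (1*(-4))*10 = -4*10 = -40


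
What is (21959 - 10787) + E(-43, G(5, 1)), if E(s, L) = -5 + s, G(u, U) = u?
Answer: 11124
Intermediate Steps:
(21959 - 10787) + E(-43, G(5, 1)) = (21959 - 10787) + (-5 - 43) = 11172 - 48 = 11124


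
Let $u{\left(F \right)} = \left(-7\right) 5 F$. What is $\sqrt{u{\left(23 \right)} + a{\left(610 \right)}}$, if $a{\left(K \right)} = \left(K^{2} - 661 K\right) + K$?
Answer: $i \sqrt{31305} \approx 176.93 i$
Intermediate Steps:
$u{\left(F \right)} = - 35 F$
$a{\left(K \right)} = K^{2} - 660 K$
$\sqrt{u{\left(23 \right)} + a{\left(610 \right)}} = \sqrt{\left(-35\right) 23 + 610 \left(-660 + 610\right)} = \sqrt{-805 + 610 \left(-50\right)} = \sqrt{-805 - 30500} = \sqrt{-31305} = i \sqrt{31305}$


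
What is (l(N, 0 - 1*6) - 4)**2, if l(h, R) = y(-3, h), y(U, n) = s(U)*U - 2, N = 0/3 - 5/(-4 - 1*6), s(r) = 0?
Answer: 36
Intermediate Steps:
N = 1/2 (N = 0*(1/3) - 5/(-4 - 6) = 0 - 5/(-10) = 0 - 5*(-1/10) = 0 + 1/2 = 1/2 ≈ 0.50000)
y(U, n) = -2 (y(U, n) = 0*U - 2 = 0 - 2 = -2)
l(h, R) = -2
(l(N, 0 - 1*6) - 4)**2 = (-2 - 4)**2 = (-6)**2 = 36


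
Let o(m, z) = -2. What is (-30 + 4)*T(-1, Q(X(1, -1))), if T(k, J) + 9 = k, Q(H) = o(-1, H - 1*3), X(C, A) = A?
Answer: 260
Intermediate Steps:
Q(H) = -2
T(k, J) = -9 + k
(-30 + 4)*T(-1, Q(X(1, -1))) = (-30 + 4)*(-9 - 1) = -26*(-10) = 260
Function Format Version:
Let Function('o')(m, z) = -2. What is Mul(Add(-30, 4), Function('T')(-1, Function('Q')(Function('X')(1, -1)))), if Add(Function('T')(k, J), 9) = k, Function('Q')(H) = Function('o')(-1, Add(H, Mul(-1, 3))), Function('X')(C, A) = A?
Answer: 260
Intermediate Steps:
Function('Q')(H) = -2
Function('T')(k, J) = Add(-9, k)
Mul(Add(-30, 4), Function('T')(-1, Function('Q')(Function('X')(1, -1)))) = Mul(Add(-30, 4), Add(-9, -1)) = Mul(-26, -10) = 260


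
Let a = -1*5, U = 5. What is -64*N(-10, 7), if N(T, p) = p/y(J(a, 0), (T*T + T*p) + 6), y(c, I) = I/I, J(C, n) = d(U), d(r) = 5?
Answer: -448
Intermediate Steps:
a = -5
J(C, n) = 5
y(c, I) = 1
N(T, p) = p (N(T, p) = p/1 = p*1 = p)
-64*N(-10, 7) = -64*7 = -448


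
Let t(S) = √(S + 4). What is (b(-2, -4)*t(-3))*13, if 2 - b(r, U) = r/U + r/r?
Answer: 13/2 ≈ 6.5000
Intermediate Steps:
b(r, U) = 1 - r/U (b(r, U) = 2 - (r/U + r/r) = 2 - (r/U + 1) = 2 - (1 + r/U) = 2 + (-1 - r/U) = 1 - r/U)
t(S) = √(4 + S)
(b(-2, -4)*t(-3))*13 = (((-4 - 1*(-2))/(-4))*√(4 - 3))*13 = ((-(-4 + 2)/4)*√1)*13 = (-¼*(-2)*1)*13 = ((½)*1)*13 = (½)*13 = 13/2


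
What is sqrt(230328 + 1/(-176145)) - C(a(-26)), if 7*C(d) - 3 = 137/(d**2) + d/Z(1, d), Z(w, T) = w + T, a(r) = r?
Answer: -10243/16900 + sqrt(7146400911590055)/176145 ≈ 479.32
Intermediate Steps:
Z(w, T) = T + w
C(d) = 3/7 + 137/(7*d**2) + d/(7*(1 + d)) (C(d) = 3/7 + (137/(d**2) + d/(d + 1))/7 = 3/7 + (137/d**2 + d/(1 + d))/7 = 3/7 + (137/(7*d**2) + d/(7*(1 + d))) = 3/7 + 137/(7*d**2) + d/(7*(1 + d)))
sqrt(230328 + 1/(-176145)) - C(a(-26)) = sqrt(230328 + 1/(-176145)) - (137 + 3*(-26)**2 + 4*(-26)**3 + 137*(-26))/(7*(-26)**2*(1 - 26)) = sqrt(230328 - 1/176145) - (137 + 3*676 + 4*(-17576) - 3562)/(7*676*(-25)) = sqrt(40571125559/176145) - (-1)*(137 + 2028 - 70304 - 3562)/(7*676*25) = sqrt(7146400911590055)/176145 - (-1)*(-71701)/(7*676*25) = sqrt(7146400911590055)/176145 - 1*10243/16900 = sqrt(7146400911590055)/176145 - 10243/16900 = -10243/16900 + sqrt(7146400911590055)/176145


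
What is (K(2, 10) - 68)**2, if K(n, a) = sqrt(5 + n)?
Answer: (68 - sqrt(7))**2 ≈ 4271.2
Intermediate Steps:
(K(2, 10) - 68)**2 = (sqrt(5 + 2) - 68)**2 = (sqrt(7) - 68)**2 = (-68 + sqrt(7))**2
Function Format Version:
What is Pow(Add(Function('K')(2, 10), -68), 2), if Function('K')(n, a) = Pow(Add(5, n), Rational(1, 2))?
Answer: Pow(Add(68, Mul(-1, Pow(7, Rational(1, 2)))), 2) ≈ 4271.2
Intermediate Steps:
Pow(Add(Function('K')(2, 10), -68), 2) = Pow(Add(Pow(Add(5, 2), Rational(1, 2)), -68), 2) = Pow(Add(Pow(7, Rational(1, 2)), -68), 2) = Pow(Add(-68, Pow(7, Rational(1, 2))), 2)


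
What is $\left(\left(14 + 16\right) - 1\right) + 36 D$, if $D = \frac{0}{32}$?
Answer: $29$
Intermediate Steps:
$D = 0$ ($D = 0 \cdot \frac{1}{32} = 0$)
$\left(\left(14 + 16\right) - 1\right) + 36 D = \left(\left(14 + 16\right) - 1\right) + 36 \cdot 0 = \left(30 - 1\right) + 0 = 29 + 0 = 29$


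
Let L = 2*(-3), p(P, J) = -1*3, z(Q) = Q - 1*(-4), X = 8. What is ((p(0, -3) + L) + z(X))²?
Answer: 9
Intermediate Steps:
z(Q) = 4 + Q (z(Q) = Q + 4 = 4 + Q)
p(P, J) = -3
L = -6
((p(0, -3) + L) + z(X))² = ((-3 - 6) + (4 + 8))² = (-9 + 12)² = 3² = 9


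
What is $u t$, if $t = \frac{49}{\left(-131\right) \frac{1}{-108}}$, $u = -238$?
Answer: $- \frac{1259496}{131} \approx -9614.5$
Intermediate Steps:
$t = \frac{5292}{131}$ ($t = \frac{49}{\left(-131\right) \left(- \frac{1}{108}\right)} = \frac{49}{\frac{131}{108}} = 49 \cdot \frac{108}{131} = \frac{5292}{131} \approx 40.397$)
$u t = \left(-238\right) \frac{5292}{131} = - \frac{1259496}{131}$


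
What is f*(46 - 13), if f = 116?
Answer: 3828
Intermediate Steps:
f*(46 - 13) = 116*(46 - 13) = 116*33 = 3828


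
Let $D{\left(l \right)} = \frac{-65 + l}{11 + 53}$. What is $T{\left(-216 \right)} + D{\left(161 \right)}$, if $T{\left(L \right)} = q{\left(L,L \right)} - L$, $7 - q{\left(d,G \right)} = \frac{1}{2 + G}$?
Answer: $\frac{24022}{107} \approx 224.5$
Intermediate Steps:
$q{\left(d,G \right)} = 7 - \frac{1}{2 + G}$
$T{\left(L \right)} = - L + \frac{13 + 7 L}{2 + L}$ ($T{\left(L \right)} = \frac{13 + 7 L}{2 + L} - L = - L + \frac{13 + 7 L}{2 + L}$)
$D{\left(l \right)} = - \frac{65}{64} + \frac{l}{64}$ ($D{\left(l \right)} = \frac{-65 + l}{64} = \left(-65 + l\right) \frac{1}{64} = - \frac{65}{64} + \frac{l}{64}$)
$T{\left(-216 \right)} + D{\left(161 \right)} = \frac{13 - \left(-216\right)^{2} + 5 \left(-216\right)}{2 - 216} + \left(- \frac{65}{64} + \frac{1}{64} \cdot 161\right) = \frac{13 - 46656 - 1080}{-214} + \left(- \frac{65}{64} + \frac{161}{64}\right) = - \frac{13 - 46656 - 1080}{214} + \frac{3}{2} = \left(- \frac{1}{214}\right) \left(-47723\right) + \frac{3}{2} = \frac{47723}{214} + \frac{3}{2} = \frac{24022}{107}$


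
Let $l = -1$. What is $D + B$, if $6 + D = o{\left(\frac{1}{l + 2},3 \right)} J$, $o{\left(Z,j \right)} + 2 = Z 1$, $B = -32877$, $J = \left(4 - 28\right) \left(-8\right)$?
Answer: $-33075$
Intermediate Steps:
$J = 192$ ($J = \left(-24\right) \left(-8\right) = 192$)
$o{\left(Z,j \right)} = -2 + Z$ ($o{\left(Z,j \right)} = -2 + Z 1 = -2 + Z$)
$D = -198$ ($D = -6 + \left(-2 + \frac{1}{-1 + 2}\right) 192 = -6 + \left(-2 + 1^{-1}\right) 192 = -6 + \left(-2 + 1\right) 192 = -6 - 192 = -198$)
$D + B = -198 - 32877 = -33075$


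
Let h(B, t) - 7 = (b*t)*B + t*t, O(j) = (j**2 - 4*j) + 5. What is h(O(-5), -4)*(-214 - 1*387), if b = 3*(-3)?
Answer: -1095623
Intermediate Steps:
b = -9
O(j) = 5 + j**2 - 4*j
h(B, t) = 7 + t**2 - 9*B*t (h(B, t) = 7 + ((-9*t)*B + t*t) = 7 + (-9*B*t + t**2) = 7 + (t**2 - 9*B*t) = 7 + t**2 - 9*B*t)
h(O(-5), -4)*(-214 - 1*387) = (7 + (-4)**2 - 9*(5 + (-5)**2 - 4*(-5))*(-4))*(-214 - 1*387) = (7 + 16 - 9*(5 + 25 + 20)*(-4))*(-214 - 387) = (7 + 16 - 9*50*(-4))*(-601) = (7 + 16 + 1800)*(-601) = 1823*(-601) = -1095623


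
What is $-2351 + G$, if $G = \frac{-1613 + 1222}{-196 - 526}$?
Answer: $- \frac{1697031}{722} \approx -2350.5$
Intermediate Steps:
$G = \frac{391}{722}$ ($G = - \frac{391}{-722} = \left(-391\right) \left(- \frac{1}{722}\right) = \frac{391}{722} \approx 0.54155$)
$-2351 + G = -2351 + \frac{391}{722} = - \frac{1697031}{722}$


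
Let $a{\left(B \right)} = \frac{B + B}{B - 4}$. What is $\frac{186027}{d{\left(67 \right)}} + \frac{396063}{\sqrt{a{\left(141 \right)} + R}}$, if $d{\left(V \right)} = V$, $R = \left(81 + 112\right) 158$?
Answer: $\frac{186027}{67} + \frac{396063 \sqrt{143095130}}{2088980} \approx 5044.5$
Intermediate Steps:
$R = 30494$ ($R = 193 \cdot 158 = 30494$)
$a{\left(B \right)} = \frac{2 B}{-4 + B}$
$\frac{186027}{d{\left(67 \right)}} + \frac{396063}{\sqrt{a{\left(141 \right)} + R}} = \frac{186027}{67} + \frac{396063}{\sqrt{2 \cdot 141 \frac{1}{-4 + 141} + 30494}} = 186027 \cdot \frac{1}{67} + \frac{396063}{\sqrt{2 \cdot 141 \cdot \frac{1}{137} + 30494}} = \frac{186027}{67} + \frac{396063}{\sqrt{2 \cdot 141 \cdot \frac{1}{137} + 30494}} = \frac{186027}{67} + \frac{396063}{\sqrt{\frac{282}{137} + 30494}} = \frac{186027}{67} + \frac{396063}{\sqrt{\frac{4177960}{137}}} = \frac{186027}{67} + \frac{396063}{\frac{2}{137} \sqrt{143095130}} = \frac{186027}{67} + 396063 \frac{\sqrt{143095130}}{2088980} = \frac{186027}{67} + \frac{396063 \sqrt{143095130}}{2088980}$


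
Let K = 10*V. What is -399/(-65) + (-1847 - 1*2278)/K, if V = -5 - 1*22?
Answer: 25057/1170 ≈ 21.416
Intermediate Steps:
V = -27 (V = -5 - 22 = -27)
K = -270 (K = 10*(-27) = -270)
-399/(-65) + (-1847 - 1*2278)/K = -399/(-65) + (-1847 - 1*2278)/(-270) = -399*(-1/65) + (-1847 - 2278)*(-1/270) = 399/65 - 4125*(-1/270) = 399/65 + 275/18 = 25057/1170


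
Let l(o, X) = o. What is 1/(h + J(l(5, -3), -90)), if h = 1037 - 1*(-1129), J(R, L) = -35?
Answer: 1/2131 ≈ 0.00046926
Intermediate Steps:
h = 2166 (h = 1037 + 1129 = 2166)
1/(h + J(l(5, -3), -90)) = 1/(2166 - 35) = 1/2131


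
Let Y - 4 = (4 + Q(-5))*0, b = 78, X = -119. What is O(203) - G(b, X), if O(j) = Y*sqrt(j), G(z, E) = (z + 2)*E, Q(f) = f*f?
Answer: 9520 + 4*sqrt(203) ≈ 9577.0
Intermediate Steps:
Q(f) = f**2
Y = 4 (Y = 4 + (4 + (-5)**2)*0 = 4 + (4 + 25)*0 = 4 + 29*0 = 4 + 0 = 4)
G(z, E) = E*(2 + z) (G(z, E) = (2 + z)*E = E*(2 + z))
O(j) = 4*sqrt(j)
O(203) - G(b, X) = 4*sqrt(203) - (-119)*(2 + 78) = 4*sqrt(203) - (-119)*80 = 4*sqrt(203) - 1*(-9520) = 4*sqrt(203) + 9520 = 9520 + 4*sqrt(203)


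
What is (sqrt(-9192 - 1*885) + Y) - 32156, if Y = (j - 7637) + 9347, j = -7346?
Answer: -37792 + I*sqrt(10077) ≈ -37792.0 + 100.38*I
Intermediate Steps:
Y = -5636 (Y = (-7346 - 7637) + 9347 = -14983 + 9347 = -5636)
(sqrt(-9192 - 1*885) + Y) - 32156 = (sqrt(-9192 - 1*885) - 5636) - 32156 = (sqrt(-9192 - 885) - 5636) - 32156 = (sqrt(-10077) - 5636) - 32156 = (I*sqrt(10077) - 5636) - 32156 = (-5636 + I*sqrt(10077)) - 32156 = -37792 + I*sqrt(10077)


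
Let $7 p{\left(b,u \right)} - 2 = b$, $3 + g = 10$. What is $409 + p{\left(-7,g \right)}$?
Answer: $\frac{2858}{7} \approx 408.29$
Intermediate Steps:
$g = 7$ ($g = -3 + 10 = 7$)
$p{\left(b,u \right)} = \frac{2}{7} + \frac{b}{7}$
$409 + p{\left(-7,g \right)} = 409 + \left(\frac{2}{7} + \frac{1}{7} \left(-7\right)\right) = 409 + \left(\frac{2}{7} - 1\right) = 409 - \frac{5}{7} = \frac{2858}{7}$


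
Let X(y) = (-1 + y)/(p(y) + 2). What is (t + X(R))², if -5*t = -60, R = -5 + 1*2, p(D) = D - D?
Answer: 100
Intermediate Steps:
p(D) = 0
R = -3 (R = -5 + 2 = -3)
X(y) = -½ + y/2 (X(y) = (-1 + y)/(0 + 2) = (-1 + y)/2 = (-1 + y)*(½) = -½ + y/2)
t = 12 (t = -⅕*(-60) = 12)
(t + X(R))² = (12 + (-½ + (½)*(-3)))² = (12 + (-½ - 3/2))² = (12 - 2)² = 10² = 100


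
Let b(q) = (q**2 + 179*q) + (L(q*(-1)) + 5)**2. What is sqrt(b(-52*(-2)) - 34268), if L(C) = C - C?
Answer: I*sqrt(4811) ≈ 69.361*I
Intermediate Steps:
L(C) = 0
b(q) = 25 + q**2 + 179*q (b(q) = (q**2 + 179*q) + (0 + 5)**2 = (q**2 + 179*q) + 5**2 = (q**2 + 179*q) + 25 = 25 + q**2 + 179*q)
sqrt(b(-52*(-2)) - 34268) = sqrt((25 + (-52*(-2))**2 + 179*(-52*(-2))) - 34268) = sqrt((25 + 104**2 + 179*104) - 34268) = sqrt((25 + 10816 + 18616) - 34268) = sqrt(29457 - 34268) = sqrt(-4811) = I*sqrt(4811)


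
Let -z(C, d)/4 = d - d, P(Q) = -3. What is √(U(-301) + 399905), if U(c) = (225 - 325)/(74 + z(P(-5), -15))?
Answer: √547468095/37 ≈ 632.38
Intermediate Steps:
z(C, d) = 0 (z(C, d) = -4*(d - d) = -4*0 = 0)
U(c) = -50/37 (U(c) = (225 - 325)/(74 + 0) = -100/74 = -100*1/74 = -50/37)
√(U(-301) + 399905) = √(-50/37 + 399905) = √(14796435/37) = √547468095/37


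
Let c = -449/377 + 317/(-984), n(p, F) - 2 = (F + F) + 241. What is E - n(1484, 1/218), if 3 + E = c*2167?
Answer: -142534155895/40435512 ≈ -3525.0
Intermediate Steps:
n(p, F) = 243 + 2*F (n(p, F) = 2 + ((F + F) + 241) = 2 + (2*F + 241) = 2 + (241 + 2*F) = 243 + 2*F)
c = -561325/370968 (c = -449*1/377 + 317*(-1/984) = -449/377 - 317/984 = -561325/370968 ≈ -1.5131)
E = -1217504179/370968 (E = -3 - 561325/370968*2167 = -3 - 1216391275/370968 = -1217504179/370968 ≈ -3282.0)
E - n(1484, 1/218) = -1217504179/370968 - (243 + 2/218) = -1217504179/370968 - (243 + 2*(1/218)) = -1217504179/370968 - (243 + 1/109) = -1217504179/370968 - 1*26488/109 = -1217504179/370968 - 26488/109 = -142534155895/40435512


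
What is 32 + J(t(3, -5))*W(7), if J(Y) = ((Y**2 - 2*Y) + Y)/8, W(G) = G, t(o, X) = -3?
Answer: 85/2 ≈ 42.500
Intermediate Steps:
J(Y) = -Y/8 + Y**2/8 (J(Y) = (Y**2 - Y)*(1/8) = -Y/8 + Y**2/8)
32 + J(t(3, -5))*W(7) = 32 + ((1/8)*(-3)*(-1 - 3))*7 = 32 + ((1/8)*(-3)*(-4))*7 = 32 + (3/2)*7 = 32 + 21/2 = 85/2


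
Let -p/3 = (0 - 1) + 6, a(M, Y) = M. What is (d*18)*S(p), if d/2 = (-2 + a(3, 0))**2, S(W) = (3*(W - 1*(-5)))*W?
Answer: 16200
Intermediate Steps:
p = -15 (p = -3*((0 - 1) + 6) = -3*(-1 + 6) = -3*5 = -15)
S(W) = W*(15 + 3*W) (S(W) = (3*(W + 5))*W = (3*(5 + W))*W = (15 + 3*W)*W = W*(15 + 3*W))
d = 2 (d = 2*(-2 + 3)**2 = 2*1**2 = 2*1 = 2)
(d*18)*S(p) = (2*18)*(3*(-15)*(5 - 15)) = 36*(3*(-15)*(-10)) = 36*450 = 16200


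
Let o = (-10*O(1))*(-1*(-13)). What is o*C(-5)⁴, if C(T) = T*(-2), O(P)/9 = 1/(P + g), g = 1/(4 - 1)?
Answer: -8775000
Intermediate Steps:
g = ⅓ (g = 1/3 = ⅓ ≈ 0.33333)
O(P) = 9/(⅓ + P) (O(P) = 9/(P + ⅓) = 9/(⅓ + P))
o = -1755/2 (o = (-270/(1 + 3*1))*(-1*(-13)) = -270/(1 + 3)*13 = -270/4*13 = -10*27/4*13 = -135/2*13 = -1755/2 ≈ -877.50)
C(T) = -2*T
o*C(-5)⁴ = -1755*(-2*(-5))⁴/2 = -1755/2*10⁴ = -1755/2*10000 = -8775000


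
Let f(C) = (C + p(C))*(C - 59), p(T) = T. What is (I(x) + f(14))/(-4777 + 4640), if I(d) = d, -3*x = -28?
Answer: 3752/411 ≈ 9.1290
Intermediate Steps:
x = 28/3 (x = -⅓*(-28) = 28/3 ≈ 9.3333)
f(C) = 2*C*(-59 + C) (f(C) = (C + C)*(C - 59) = (2*C)*(-59 + C) = 2*C*(-59 + C))
(I(x) + f(14))/(-4777 + 4640) = (28/3 + 2*14*(-59 + 14))/(-4777 + 4640) = (28/3 + 2*14*(-45))/(-137) = (28/3 - 1260)*(-1/137) = -3752/3*(-1/137) = 3752/411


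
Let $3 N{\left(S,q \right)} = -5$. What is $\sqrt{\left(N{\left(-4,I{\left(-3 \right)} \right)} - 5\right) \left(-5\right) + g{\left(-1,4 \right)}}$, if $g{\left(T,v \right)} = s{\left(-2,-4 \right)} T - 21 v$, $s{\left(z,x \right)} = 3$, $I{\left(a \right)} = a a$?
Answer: $\frac{i \sqrt{483}}{3} \approx 7.3258 i$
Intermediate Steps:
$I{\left(a \right)} = a^{2}$
$N{\left(S,q \right)} = - \frac{5}{3}$ ($N{\left(S,q \right)} = \frac{1}{3} \left(-5\right) = - \frac{5}{3}$)
$g{\left(T,v \right)} = - 21 v + 3 T$ ($g{\left(T,v \right)} = 3 T - 21 v = - 21 v + 3 T$)
$\sqrt{\left(N{\left(-4,I{\left(-3 \right)} \right)} - 5\right) \left(-5\right) + g{\left(-1,4 \right)}} = \sqrt{\left(- \frac{5}{3} - 5\right) \left(-5\right) + \left(\left(-21\right) 4 + 3 \left(-1\right)\right)} = \sqrt{\left(- \frac{20}{3}\right) \left(-5\right) - 87} = \sqrt{\frac{100}{3} - 87} = \sqrt{- \frac{161}{3}} = \frac{i \sqrt{483}}{3}$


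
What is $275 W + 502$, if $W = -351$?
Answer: $-96023$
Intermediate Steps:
$275 W + 502 = 275 \left(-351\right) + 502 = -96525 + 502 = -96023$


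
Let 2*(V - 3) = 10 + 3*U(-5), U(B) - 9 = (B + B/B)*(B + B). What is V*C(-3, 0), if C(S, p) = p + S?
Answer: -489/2 ≈ -244.50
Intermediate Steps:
C(S, p) = S + p
U(B) = 9 + 2*B*(1 + B) (U(B) = 9 + (B + B/B)*(B + B) = 9 + (B + 1)*(2*B) = 9 + (1 + B)*(2*B) = 9 + 2*B*(1 + B))
V = 163/2 (V = 3 + (10 + 3*(9 + 2*(-5) + 2*(-5)²))/2 = 3 + (10 + 3*(9 - 10 + 2*25))/2 = 3 + (10 + 3*(9 - 10 + 50))/2 = 3 + (10 + 3*49)/2 = 3 + (10 + 147)/2 = 3 + (½)*157 = 3 + 157/2 = 163/2 ≈ 81.500)
V*C(-3, 0) = 163*(-3 + 0)/2 = (163/2)*(-3) = -489/2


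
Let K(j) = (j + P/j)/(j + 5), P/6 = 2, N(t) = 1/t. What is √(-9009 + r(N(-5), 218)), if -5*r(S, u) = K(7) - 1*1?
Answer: I*√397294485/210 ≈ 94.916*I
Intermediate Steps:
P = 12 (P = 6*2 = 12)
K(j) = (j + 12/j)/(5 + j) (K(j) = (j + 12/j)/(j + 5) = (j + 12/j)/(5 + j))
r(S, u) = 23/420 (r(S, u) = -((12 + 7²)/(7*(5 + 7)) - 1*1)/5 = -((⅐)*(12 + 49)/12 - 1)/5 = -((⅐)*(1/12)*61 - 1)/5 = -(61/84 - 1)/5 = -⅕*(-23/84) = 23/420)
√(-9009 + r(N(-5), 218)) = √(-9009 + 23/420) = √(-3783757/420) = I*√397294485/210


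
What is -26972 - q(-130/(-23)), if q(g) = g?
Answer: -620486/23 ≈ -26978.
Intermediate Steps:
-26972 - q(-130/(-23)) = -26972 - (-130)/(-23) = -26972 - (-130)*(-1)/23 = -26972 - 1*130/23 = -26972 - 130/23 = -620486/23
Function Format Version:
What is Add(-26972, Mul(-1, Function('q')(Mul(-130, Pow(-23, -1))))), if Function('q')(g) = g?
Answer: Rational(-620486, 23) ≈ -26978.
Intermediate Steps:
Add(-26972, Mul(-1, Function('q')(Mul(-130, Pow(-23, -1))))) = Add(-26972, Mul(-1, Mul(-130, Pow(-23, -1)))) = Add(-26972, Mul(-1, Mul(-130, Rational(-1, 23)))) = Add(-26972, Mul(-1, Rational(130, 23))) = Add(-26972, Rational(-130, 23)) = Rational(-620486, 23)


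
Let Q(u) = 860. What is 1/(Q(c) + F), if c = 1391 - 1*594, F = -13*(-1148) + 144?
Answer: 1/15928 ≈ 6.2783e-5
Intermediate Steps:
F = 15068 (F = 14924 + 144 = 15068)
c = 797 (c = 1391 - 594 = 797)
1/(Q(c) + F) = 1/(860 + 15068) = 1/15928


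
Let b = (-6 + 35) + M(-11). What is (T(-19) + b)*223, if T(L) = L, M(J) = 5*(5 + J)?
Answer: -4460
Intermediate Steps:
M(J) = 25 + 5*J
b = -1 (b = (-6 + 35) + (25 + 5*(-11)) = 29 + (25 - 55) = 29 - 30 = -1)
(T(-19) + b)*223 = (-19 - 1)*223 = -20*223 = -4460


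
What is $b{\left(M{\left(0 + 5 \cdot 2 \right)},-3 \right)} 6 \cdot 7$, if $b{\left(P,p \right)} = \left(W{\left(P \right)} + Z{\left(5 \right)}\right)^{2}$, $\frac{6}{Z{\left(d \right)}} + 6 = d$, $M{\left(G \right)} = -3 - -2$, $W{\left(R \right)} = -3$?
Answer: $3402$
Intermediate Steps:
$M{\left(G \right)} = -1$ ($M{\left(G \right)} = -3 + 2 = -1$)
$Z{\left(d \right)} = \frac{6}{-6 + d}$
$b{\left(P,p \right)} = 81$ ($b{\left(P,p \right)} = \left(-3 + \frac{6}{-6 + 5}\right)^{2} = \left(-3 + \frac{6}{-1}\right)^{2} = \left(-3 + 6 \left(-1\right)\right)^{2} = \left(-3 - 6\right)^{2} = \left(-9\right)^{2} = 81$)
$b{\left(M{\left(0 + 5 \cdot 2 \right)},-3 \right)} 6 \cdot 7 = 81 \cdot 6 \cdot 7 = 486 \cdot 7 = 3402$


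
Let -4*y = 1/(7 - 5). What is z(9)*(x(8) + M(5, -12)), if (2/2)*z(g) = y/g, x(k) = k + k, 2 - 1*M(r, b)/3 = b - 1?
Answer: -61/72 ≈ -0.84722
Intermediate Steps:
M(r, b) = 9 - 3*b (M(r, b) = 6 - 3*(b - 1) = 6 - 3*(-1 + b) = 6 + (3 - 3*b) = 9 - 3*b)
y = -1/8 (y = -1/(4*(7 - 5)) = -1/4/2 = -1/4*1/2 = -1/8 ≈ -0.12500)
x(k) = 2*k
z(g) = -1/(8*g)
z(9)*(x(8) + M(5, -12)) = (-1/8/9)*(2*8 + (9 - 3*(-12))) = (-1/8*1/9)*(16 + (9 + 36)) = -(16 + 45)/72 = -1/72*61 = -61/72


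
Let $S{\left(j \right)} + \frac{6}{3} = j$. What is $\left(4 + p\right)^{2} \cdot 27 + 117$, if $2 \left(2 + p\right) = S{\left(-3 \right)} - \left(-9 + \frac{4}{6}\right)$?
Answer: $480$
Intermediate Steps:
$S{\left(j \right)} = -2 + j$
$p = - \frac{1}{3}$ ($p = -2 + \frac{\left(-2 - 3\right) - \left(-9 + \frac{4}{6}\right)}{2} = -2 + \frac{-5 + \left(9 - \frac{2}{3}\right)}{2} = -2 + \frac{-5 + \frac{25}{3}}{2} = -2 + \frac{1}{2} \cdot \frac{10}{3} = -2 + \frac{5}{3} = - \frac{1}{3} \approx -0.33333$)
$\left(4 + p\right)^{2} \cdot 27 + 117 = \left(4 - \frac{1}{3}\right)^{2} \cdot 27 + 117 = \left(\frac{11}{3}\right)^{2} \cdot 27 + 117 = \frac{121}{9} \cdot 27 + 117 = 363 + 117 = 480$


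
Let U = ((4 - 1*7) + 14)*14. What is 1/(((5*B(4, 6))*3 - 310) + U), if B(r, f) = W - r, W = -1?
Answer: -1/231 ≈ -0.0043290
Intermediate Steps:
B(r, f) = -1 - r
U = 154 (U = ((4 - 7) + 14)*14 = (-3 + 14)*14 = 11*14 = 154)
1/(((5*B(4, 6))*3 - 310) + U) = 1/(((5*(-1 - 1*4))*3 - 310) + 154) = 1/(((5*(-1 - 4))*3 - 310) + 154) = 1/(((5*(-5))*3 - 310) + 154) = 1/((-25*3 - 310) + 154) = 1/((-75 - 310) + 154) = 1/(-385 + 154) = 1/(-231) = -1/231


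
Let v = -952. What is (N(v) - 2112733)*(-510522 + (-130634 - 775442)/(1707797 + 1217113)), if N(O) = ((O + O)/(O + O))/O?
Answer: 375421214434145480929/348064290 ≈ 1.0786e+12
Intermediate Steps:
N(O) = 1/O (N(O) = ((2*O)/((2*O)))/O = ((2*O)*(1/(2*O)))/O = 1/O)
(N(v) - 2112733)*(-510522 + (-130634 - 775442)/(1707797 + 1217113)) = (1/(-952) - 2112733)*(-510522 + (-130634 - 775442)/(1707797 + 1217113)) = (-1/952 - 2112733)*(-510522 - 906076/2924910) = -2011321817*(-510522 - 906076*1/2924910)/952 = -2011321817*(-510522 - 453038/1462455)/952 = -2011321817/952*(-746615904548/1462455) = 375421214434145480929/348064290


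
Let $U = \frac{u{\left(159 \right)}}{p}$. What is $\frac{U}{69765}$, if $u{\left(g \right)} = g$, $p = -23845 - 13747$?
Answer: $- \frac{53}{874201960} \approx -6.0627 \cdot 10^{-8}$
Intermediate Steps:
$p = -37592$
$U = - \frac{159}{37592}$ ($U = \frac{159}{-37592} = 159 \left(- \frac{1}{37592}\right) = - \frac{159}{37592} \approx -0.0042296$)
$\frac{U}{69765} = - \frac{159}{37592 \cdot 69765} = \left(- \frac{159}{37592}\right) \frac{1}{69765} = - \frac{53}{874201960}$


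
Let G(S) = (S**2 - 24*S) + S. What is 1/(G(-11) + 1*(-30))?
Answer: 1/344 ≈ 0.0029070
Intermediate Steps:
G(S) = S**2 - 23*S
1/(G(-11) + 1*(-30)) = 1/(-11*(-23 - 11) + 1*(-30)) = 1/(-11*(-34) - 30) = 1/(374 - 30) = 1/344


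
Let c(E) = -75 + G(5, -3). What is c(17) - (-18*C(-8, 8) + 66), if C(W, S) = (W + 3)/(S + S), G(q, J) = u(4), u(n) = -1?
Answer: -1181/8 ≈ -147.63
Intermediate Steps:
G(q, J) = -1
C(W, S) = (3 + W)/(2*S) (C(W, S) = (3 + W)/((2*S)) = (3 + W)*(1/(2*S)) = (3 + W)/(2*S))
c(E) = -76 (c(E) = -75 - 1 = -76)
c(17) - (-18*C(-8, 8) + 66) = -76 - (-9*(3 - 8)/8 + 66) = -76 - (-9*(-5)/8 + 66) = -76 - (-18*(-5/16) + 66) = -76 - (45/8 + 66) = -76 - 1*573/8 = -76 - 573/8 = -1181/8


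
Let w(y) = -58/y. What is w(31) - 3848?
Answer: -119346/31 ≈ -3849.9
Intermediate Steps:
w(31) - 3848 = -58/31 - 3848 = -119346/31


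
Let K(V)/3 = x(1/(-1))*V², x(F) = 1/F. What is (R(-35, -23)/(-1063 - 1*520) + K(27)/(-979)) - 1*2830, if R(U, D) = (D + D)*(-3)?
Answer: -4382485391/1549757 ≈ -2827.9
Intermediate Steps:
R(U, D) = -6*D (R(U, D) = (2*D)*(-3) = -6*D)
K(V) = -3*V² (K(V) = 3*(V²/(1/(-1))) = 3*(V²/(-1)) = 3*(-V²) = -3*V²)
(R(-35, -23)/(-1063 - 1*520) + K(27)/(-979)) - 1*2830 = ((-6*(-23))/(-1063 - 1*520) - 3*27²/(-979)) - 1*2830 = (138/(-1063 - 520) - 3*729*(-1/979)) - 2830 = (138/(-1583) - 2187*(-1/979)) - 2830 = (138*(-1/1583) + 2187/979) - 2830 = (-138/1583 + 2187/979) - 2830 = 3326919/1549757 - 2830 = -4382485391/1549757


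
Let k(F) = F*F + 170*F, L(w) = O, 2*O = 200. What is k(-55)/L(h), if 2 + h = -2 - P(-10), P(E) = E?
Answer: -253/4 ≈ -63.250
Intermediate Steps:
O = 100 (O = (½)*200 = 100)
h = 6 (h = -2 + (-2 - 1*(-10)) = -2 + (-2 + 10) = -2 + 8 = 6)
L(w) = 100
k(F) = F² + 170*F
k(-55)/L(h) = -55*(170 - 55)/100 = -55*115*(1/100) = -6325*1/100 = -253/4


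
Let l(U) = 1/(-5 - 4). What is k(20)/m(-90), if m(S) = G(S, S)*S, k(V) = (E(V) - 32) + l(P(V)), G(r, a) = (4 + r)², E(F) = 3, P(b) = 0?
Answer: 131/2995380 ≈ 4.3734e-5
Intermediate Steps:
l(U) = -⅑ (l(U) = 1/(-9) = -⅑)
k(V) = -262/9 (k(V) = (3 - 32) - ⅑ = -29 - ⅑ = -262/9)
m(S) = S*(4 + S)² (m(S) = (4 + S)²*S = S*(4 + S)²)
k(20)/m(-90) = -262*(-1/(90*(4 - 90)²))/9 = -262/(9*((-90*(-86)²))) = -262/(9*((-90*7396))) = -262/9/(-665640) = -262/9*(-1/665640) = 131/2995380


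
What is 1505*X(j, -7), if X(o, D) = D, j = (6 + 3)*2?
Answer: -10535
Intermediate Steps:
j = 18 (j = 9*2 = 18)
1505*X(j, -7) = 1505*(-7) = -10535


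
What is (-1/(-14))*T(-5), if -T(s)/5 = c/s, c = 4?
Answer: 2/7 ≈ 0.28571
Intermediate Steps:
T(s) = -20/s
(-1/(-14))*T(-5) = (-1/(-14))*(-20/(-5)) = (-1*(-1/14))*(-20*(-1/5)) = (1/14)*4 = 2/7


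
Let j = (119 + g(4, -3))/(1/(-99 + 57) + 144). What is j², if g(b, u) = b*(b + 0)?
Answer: 32148900/36566209 ≈ 0.87920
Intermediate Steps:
g(b, u) = b² (g(b, u) = b*b = b²)
j = 5670/6047 (j = (119 + 4²)/(1/(-99 + 57) + 144) = (119 + 16)/(1/(-42) + 144) = 135/(-1/42 + 144) = 135/(6047/42) = 135*(42/6047) = 5670/6047 ≈ 0.93766)
j² = (5670/6047)² = 32148900/36566209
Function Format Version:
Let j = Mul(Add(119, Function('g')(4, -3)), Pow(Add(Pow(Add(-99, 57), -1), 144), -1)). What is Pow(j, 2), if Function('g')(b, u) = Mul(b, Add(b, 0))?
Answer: Rational(32148900, 36566209) ≈ 0.87920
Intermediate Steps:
Function('g')(b, u) = Pow(b, 2) (Function('g')(b, u) = Mul(b, b) = Pow(b, 2))
j = Rational(5670, 6047) (j = Mul(Add(119, Pow(4, 2)), Pow(Add(Pow(Add(-99, 57), -1), 144), -1)) = Mul(Add(119, 16), Pow(Add(Pow(-42, -1), 144), -1)) = Mul(135, Pow(Add(Rational(-1, 42), 144), -1)) = Mul(135, Pow(Rational(6047, 42), -1)) = Mul(135, Rational(42, 6047)) = Rational(5670, 6047) ≈ 0.93766)
Pow(j, 2) = Pow(Rational(5670, 6047), 2) = Rational(32148900, 36566209)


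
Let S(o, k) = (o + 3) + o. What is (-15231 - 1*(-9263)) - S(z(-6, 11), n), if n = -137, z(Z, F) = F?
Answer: -5993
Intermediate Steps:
S(o, k) = 3 + 2*o (S(o, k) = (3 + o) + o = 3 + 2*o)
(-15231 - 1*(-9263)) - S(z(-6, 11), n) = (-15231 - 1*(-9263)) - (3 + 2*11) = (-15231 + 9263) - (3 + 22) = -5968 - 1*25 = -5968 - 25 = -5993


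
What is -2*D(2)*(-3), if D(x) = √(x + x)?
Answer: 12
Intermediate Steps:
D(x) = √2*√x (D(x) = √(2*x) = √2*√x)
-2*D(2)*(-3) = -2*√2*√2*(-3) = -2*2*(-3) = -4*(-3) = 12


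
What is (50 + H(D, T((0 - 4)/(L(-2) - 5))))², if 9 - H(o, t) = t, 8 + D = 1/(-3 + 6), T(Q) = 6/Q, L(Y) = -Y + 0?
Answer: 11881/4 ≈ 2970.3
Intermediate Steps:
L(Y) = -Y
D = -23/3 (D = -8 + 1/(-3 + 6) = -8 + 1/3 = -8 + ⅓ = -23/3 ≈ -7.6667)
H(o, t) = 9 - t
(50 + H(D, T((0 - 4)/(L(-2) - 5))))² = (50 + (9 - 6/((0 - 4)/(-1*(-2) - 5))))² = (50 + (9 - 6/((-4/(2 - 5)))))² = (50 + (9 - 6/((-4/(-3)))))² = (50 + (9 - 6/((-4*(-⅓)))))² = (50 + (9 - 6/4/3))² = (50 + (9 - 6*3/4))² = (50 + (9 - 1*9/2))² = (50 + (9 - 9/2))² = (50 + 9/2)² = (109/2)² = 11881/4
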